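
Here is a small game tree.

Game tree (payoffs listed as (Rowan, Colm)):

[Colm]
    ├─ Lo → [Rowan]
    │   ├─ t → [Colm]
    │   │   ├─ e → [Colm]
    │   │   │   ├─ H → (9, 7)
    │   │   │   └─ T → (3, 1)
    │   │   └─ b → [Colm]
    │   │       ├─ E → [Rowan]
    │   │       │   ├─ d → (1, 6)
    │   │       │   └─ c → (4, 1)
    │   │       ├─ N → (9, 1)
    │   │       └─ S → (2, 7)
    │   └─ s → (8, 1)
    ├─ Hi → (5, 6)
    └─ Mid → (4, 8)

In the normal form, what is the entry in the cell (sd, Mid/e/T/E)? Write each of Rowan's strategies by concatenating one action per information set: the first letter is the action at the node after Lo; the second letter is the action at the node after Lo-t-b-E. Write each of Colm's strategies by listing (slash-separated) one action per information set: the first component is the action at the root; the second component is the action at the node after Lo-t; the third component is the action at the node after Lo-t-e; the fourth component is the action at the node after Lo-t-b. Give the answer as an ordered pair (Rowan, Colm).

Trace the play path from the root:
  Colm plays Mid
→ terminal payoff (4, 8).
(Rowan's choice at the node after Lo is never reached on this path, so it doesn't affect the outcome.)

(4, 8)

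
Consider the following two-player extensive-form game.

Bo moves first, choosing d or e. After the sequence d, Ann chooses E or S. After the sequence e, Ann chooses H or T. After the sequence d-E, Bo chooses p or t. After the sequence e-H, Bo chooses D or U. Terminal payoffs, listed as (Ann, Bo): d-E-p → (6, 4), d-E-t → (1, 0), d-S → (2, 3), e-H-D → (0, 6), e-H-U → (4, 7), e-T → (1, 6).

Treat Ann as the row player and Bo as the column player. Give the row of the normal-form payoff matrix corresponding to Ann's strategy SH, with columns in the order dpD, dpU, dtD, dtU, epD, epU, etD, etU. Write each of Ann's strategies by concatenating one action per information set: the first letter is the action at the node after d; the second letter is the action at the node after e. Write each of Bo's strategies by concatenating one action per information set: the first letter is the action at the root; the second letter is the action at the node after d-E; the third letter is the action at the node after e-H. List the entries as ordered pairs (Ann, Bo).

vs dpD: Bo plays d → Ann plays S at [d] → (2, 3)
vs dpU: Bo plays d → Ann plays S at [d] → (2, 3)
vs dtD: Bo plays d → Ann plays S at [d] → (2, 3)
vs dtU: Bo plays d → Ann plays S at [d] → (2, 3)
vs epD: Bo plays e → Ann plays H at [e] → Bo plays D at [e-H] → (0, 6)
vs epU: Bo plays e → Ann plays H at [e] → Bo plays U at [e-H] → (4, 7)
vs etD: Bo plays e → Ann plays H at [e] → Bo plays D at [e-H] → (0, 6)
vs etU: Bo plays e → Ann plays H at [e] → Bo plays U at [e-H] → (4, 7)

(2,3) (2,3) (2,3) (2,3) (0,6) (4,7) (0,6) (4,7)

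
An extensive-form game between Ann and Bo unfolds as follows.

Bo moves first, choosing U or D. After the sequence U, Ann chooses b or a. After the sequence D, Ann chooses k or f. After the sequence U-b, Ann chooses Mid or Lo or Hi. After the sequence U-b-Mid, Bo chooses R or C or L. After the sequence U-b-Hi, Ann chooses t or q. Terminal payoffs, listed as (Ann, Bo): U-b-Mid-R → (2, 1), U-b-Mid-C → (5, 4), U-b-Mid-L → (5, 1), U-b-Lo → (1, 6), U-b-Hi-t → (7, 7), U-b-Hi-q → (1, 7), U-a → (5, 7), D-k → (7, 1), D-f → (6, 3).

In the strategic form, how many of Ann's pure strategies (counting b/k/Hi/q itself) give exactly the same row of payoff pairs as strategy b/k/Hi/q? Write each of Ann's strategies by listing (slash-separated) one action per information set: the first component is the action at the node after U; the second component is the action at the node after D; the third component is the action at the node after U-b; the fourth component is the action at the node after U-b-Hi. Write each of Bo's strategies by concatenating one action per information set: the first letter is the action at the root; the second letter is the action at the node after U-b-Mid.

Row for b/k/Hi/q (columns UR, UC, UL, DR, DC, DL): (1,7) (1,7) (1,7) (7,1) (7,1) (7,1).
Every one of Ann's information sets is on the play path for some reply by Bo when Ann follows b/k/Hi/q.
Changing the action at any of them therefore changes at least one column, so only b/k/Hi/q itself gives this row.

1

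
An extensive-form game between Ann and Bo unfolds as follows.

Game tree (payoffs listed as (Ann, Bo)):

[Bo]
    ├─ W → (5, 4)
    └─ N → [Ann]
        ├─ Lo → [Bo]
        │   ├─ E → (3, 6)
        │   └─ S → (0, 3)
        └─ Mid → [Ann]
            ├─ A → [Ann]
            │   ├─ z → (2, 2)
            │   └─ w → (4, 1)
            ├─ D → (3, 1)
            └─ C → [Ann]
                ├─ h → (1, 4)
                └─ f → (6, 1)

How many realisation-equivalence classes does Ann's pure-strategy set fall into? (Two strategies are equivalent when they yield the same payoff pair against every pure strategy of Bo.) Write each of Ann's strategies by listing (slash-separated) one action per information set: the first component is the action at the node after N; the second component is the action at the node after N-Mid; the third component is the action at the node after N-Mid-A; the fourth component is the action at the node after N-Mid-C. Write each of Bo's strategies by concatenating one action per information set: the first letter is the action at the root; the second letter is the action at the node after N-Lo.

6

Ann has 24 pure strategies: Lo/A/z/h, Lo/A/z/f, Lo/A/w/h, Lo/A/w/f, Lo/D/z/h, Lo/D/z/f, Lo/D/w/h, Lo/D/w/f, Lo/C/z/h, Lo/C/z/f, Lo/C/w/h, Lo/C/w/f, Mid/A/z/h, Mid/A/z/f, Mid/A/w/h, Mid/A/w/f, Mid/D/z/h, Mid/D/z/f, Mid/D/w/h, Mid/D/w/f, Mid/C/z/h, Mid/C/z/f, Mid/C/w/h, Mid/C/w/f. Columns: WE, WS, NE, NS.
{Lo/A/z/h, Lo/A/z/f, Lo/A/w/h, Lo/A/w/f, Lo/D/z/h, Lo/D/z/f, Lo/D/w/h, Lo/D/w/f, Lo/C/z/h, Lo/C/z/f, Lo/C/w/h, Lo/C/w/f} → row (5,4) (5,4) (3,6) (0,3)
{Mid/A/z/h, Mid/A/z/f} → row (5,4) (5,4) (2,2) (2,2)
{Mid/A/w/h, Mid/A/w/f} → row (5,4) (5,4) (4,1) (4,1)
{Mid/D/z/h, Mid/D/z/f, Mid/D/w/h, Mid/D/w/f} → row (5,4) (5,4) (3,1) (3,1)
{Mid/C/z/h, Mid/C/w/h} → row (5,4) (5,4) (1,4) (1,4)
{Mid/C/z/f, Mid/C/w/f} → row (5,4) (5,4) (6,1) (6,1)
That's 6 distinct rows out of 24 strategies.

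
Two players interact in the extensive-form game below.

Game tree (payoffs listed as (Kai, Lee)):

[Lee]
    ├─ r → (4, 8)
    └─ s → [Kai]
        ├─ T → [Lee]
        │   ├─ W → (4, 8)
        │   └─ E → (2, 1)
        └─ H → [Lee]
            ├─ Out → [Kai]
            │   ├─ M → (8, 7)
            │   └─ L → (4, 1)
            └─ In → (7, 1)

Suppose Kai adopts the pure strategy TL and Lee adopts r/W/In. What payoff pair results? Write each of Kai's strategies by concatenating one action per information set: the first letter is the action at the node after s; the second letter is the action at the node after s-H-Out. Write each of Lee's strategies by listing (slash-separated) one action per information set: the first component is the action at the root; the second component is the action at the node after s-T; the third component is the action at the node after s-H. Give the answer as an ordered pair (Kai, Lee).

(4, 8)

Trace the play path from the root:
  Lee plays r
→ terminal payoff (4, 8).
(Kai's choice at the node after s is never reached on this path, so it doesn't affect the outcome.)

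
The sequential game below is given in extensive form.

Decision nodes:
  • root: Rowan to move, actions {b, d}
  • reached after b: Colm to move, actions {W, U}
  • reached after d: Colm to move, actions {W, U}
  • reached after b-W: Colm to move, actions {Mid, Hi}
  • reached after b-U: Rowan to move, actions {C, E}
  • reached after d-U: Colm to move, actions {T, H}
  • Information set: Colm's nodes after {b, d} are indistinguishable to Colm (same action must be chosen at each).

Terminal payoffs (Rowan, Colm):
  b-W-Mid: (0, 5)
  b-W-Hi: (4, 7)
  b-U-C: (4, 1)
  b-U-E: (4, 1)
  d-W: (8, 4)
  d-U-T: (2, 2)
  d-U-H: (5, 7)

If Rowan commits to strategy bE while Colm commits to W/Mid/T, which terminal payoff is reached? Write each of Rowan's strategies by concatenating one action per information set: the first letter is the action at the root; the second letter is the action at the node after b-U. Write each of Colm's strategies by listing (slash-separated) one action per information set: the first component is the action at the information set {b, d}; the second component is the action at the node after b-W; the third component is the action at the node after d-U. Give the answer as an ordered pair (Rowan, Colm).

(0, 5)

Trace the play path from the root:
  Rowan plays b
  Colm plays W at [b]
  Colm plays Mid at [b-W]
→ terminal payoff (0, 5).
(Rowan's choice at the node after b-U is never reached on this path, so it doesn't affect the outcome.)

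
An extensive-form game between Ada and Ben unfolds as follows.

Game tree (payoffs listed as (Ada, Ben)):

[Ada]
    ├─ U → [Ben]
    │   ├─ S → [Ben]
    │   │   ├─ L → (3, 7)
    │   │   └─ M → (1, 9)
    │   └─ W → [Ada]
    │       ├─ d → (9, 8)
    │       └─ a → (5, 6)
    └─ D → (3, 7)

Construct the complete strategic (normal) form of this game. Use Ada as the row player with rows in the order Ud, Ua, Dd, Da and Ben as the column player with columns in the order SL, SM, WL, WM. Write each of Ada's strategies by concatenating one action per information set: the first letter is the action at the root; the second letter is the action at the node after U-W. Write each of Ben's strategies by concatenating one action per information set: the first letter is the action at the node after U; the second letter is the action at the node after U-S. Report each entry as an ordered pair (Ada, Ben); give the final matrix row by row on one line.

Row Ud: SL→(3,7), SM→(1,9), WL→(9,8), WM→(9,8)
Row Ua: SL→(3,7), SM→(1,9), WL→(5,6), WM→(5,6)
Row Dd: SL→(3,7), SM→(3,7), WL→(3,7), WM→(3,7)
Row Da: SL→(3,7), SM→(3,7), WL→(3,7), WM→(3,7)

Ud: (3,7) (1,9) (9,8) (9,8) | Ua: (3,7) (1,9) (5,6) (5,6) | Dd: (3,7) (3,7) (3,7) (3,7) | Da: (3,7) (3,7) (3,7) (3,7)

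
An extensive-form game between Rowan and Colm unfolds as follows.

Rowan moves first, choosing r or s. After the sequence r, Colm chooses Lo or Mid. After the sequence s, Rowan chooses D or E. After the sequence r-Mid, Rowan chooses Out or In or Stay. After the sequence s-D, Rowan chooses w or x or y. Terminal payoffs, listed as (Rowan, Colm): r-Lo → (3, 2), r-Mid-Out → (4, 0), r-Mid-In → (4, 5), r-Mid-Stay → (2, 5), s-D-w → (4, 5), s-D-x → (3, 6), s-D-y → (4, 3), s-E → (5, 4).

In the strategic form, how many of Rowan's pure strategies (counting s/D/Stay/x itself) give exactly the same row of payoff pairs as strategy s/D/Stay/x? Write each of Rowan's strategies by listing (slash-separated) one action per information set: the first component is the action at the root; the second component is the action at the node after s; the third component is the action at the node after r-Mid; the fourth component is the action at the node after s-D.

Row for s/D/Stay/x (columns Lo, Mid): (3,6) (3,6).
Under s/D/Stay/x, Rowan's choice at the node after r-Mid can never be reached regardless of what Colm does, so varying those choices leaves every outcome unchanged.
Holding the reachable choices fixed and varying the unreachable one freely already gives 3 equivalent strategies.
No other strategy reproduces this row, so those 3 are the full class: s/D/Out/x, s/D/In/x, s/D/Stay/x.

3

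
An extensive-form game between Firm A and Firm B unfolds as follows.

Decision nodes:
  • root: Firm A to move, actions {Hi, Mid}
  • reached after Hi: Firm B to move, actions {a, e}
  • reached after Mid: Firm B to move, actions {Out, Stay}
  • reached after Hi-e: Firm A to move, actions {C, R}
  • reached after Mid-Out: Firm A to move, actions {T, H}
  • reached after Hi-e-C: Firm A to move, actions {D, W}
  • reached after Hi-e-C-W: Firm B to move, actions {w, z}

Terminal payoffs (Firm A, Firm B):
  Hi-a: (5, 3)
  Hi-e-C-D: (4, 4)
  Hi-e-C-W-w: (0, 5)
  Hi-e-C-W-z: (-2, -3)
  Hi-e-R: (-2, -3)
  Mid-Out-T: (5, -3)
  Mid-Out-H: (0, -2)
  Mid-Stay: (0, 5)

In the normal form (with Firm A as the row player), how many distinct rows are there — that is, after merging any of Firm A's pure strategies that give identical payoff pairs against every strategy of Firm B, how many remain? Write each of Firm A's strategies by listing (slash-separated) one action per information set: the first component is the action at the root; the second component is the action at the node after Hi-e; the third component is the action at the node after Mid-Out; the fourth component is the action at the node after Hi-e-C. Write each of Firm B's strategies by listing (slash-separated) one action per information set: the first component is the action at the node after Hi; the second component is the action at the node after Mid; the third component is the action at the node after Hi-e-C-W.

Firm A has 16 pure strategies: Hi/C/T/D, Hi/C/T/W, Hi/C/H/D, Hi/C/H/W, Hi/R/T/D, Hi/R/T/W, Hi/R/H/D, Hi/R/H/W, Mid/C/T/D, Mid/C/T/W, Mid/C/H/D, Mid/C/H/W, Mid/R/T/D, Mid/R/T/W, Mid/R/H/D, Mid/R/H/W. Columns: a/Out/w, a/Out/z, a/Stay/w, a/Stay/z, e/Out/w, e/Out/z, e/Stay/w, e/Stay/z.
{Hi/C/T/D, Hi/C/H/D} → row (5,3) (5,3) (5,3) (5,3) (4,4) (4,4) (4,4) (4,4)
{Hi/C/T/W, Hi/C/H/W} → row (5,3) (5,3) (5,3) (5,3) (0,5) (-2,-3) (0,5) (-2,-3)
{Hi/R/T/D, Hi/R/T/W, Hi/R/H/D, Hi/R/H/W} → row (5,3) (5,3) (5,3) (5,3) (-2,-3) (-2,-3) (-2,-3) (-2,-3)
{Mid/C/T/D, Mid/C/T/W, Mid/R/T/D, Mid/R/T/W} → row (5,-3) (5,-3) (0,5) (0,5) (5,-3) (5,-3) (0,5) (0,5)
{Mid/C/H/D, Mid/C/H/W, Mid/R/H/D, Mid/R/H/W} → row (0,-2) (0,-2) (0,5) (0,5) (0,-2) (0,-2) (0,5) (0,5)
That's 5 distinct rows out of 16 strategies.

5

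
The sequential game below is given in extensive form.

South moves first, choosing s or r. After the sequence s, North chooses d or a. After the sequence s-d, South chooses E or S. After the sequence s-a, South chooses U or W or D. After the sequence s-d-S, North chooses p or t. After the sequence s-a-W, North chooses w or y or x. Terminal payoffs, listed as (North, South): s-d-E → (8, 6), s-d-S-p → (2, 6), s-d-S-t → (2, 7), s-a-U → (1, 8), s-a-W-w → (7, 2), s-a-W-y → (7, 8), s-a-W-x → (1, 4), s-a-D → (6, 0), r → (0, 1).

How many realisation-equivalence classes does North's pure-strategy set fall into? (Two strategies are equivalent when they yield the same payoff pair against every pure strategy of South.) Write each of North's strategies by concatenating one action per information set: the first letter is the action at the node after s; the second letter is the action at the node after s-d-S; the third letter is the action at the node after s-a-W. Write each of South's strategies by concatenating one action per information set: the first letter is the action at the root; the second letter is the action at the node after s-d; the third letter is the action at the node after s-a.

North has 12 pure strategies: dpw, dpy, dpx, dtw, dty, dtx, apw, apy, apx, atw, aty, atx. Columns: sEU, sEW, sED, sSU, sSW, sSD, rEU, rEW, rED, rSU, rSW, rSD.
{dpw, dpy, dpx} → row (8,6) (8,6) (8,6) (2,6) (2,6) (2,6) (0,1) (0,1) (0,1) (0,1) (0,1) (0,1)
{dtw, dty, dtx} → row (8,6) (8,6) (8,6) (2,7) (2,7) (2,7) (0,1) (0,1) (0,1) (0,1) (0,1) (0,1)
{apw, atw} → row (1,8) (7,2) (6,0) (1,8) (7,2) (6,0) (0,1) (0,1) (0,1) (0,1) (0,1) (0,1)
{apy, aty} → row (1,8) (7,8) (6,0) (1,8) (7,8) (6,0) (0,1) (0,1) (0,1) (0,1) (0,1) (0,1)
{apx, atx} → row (1,8) (1,4) (6,0) (1,8) (1,4) (6,0) (0,1) (0,1) (0,1) (0,1) (0,1) (0,1)
That's 5 distinct rows out of 12 strategies.

5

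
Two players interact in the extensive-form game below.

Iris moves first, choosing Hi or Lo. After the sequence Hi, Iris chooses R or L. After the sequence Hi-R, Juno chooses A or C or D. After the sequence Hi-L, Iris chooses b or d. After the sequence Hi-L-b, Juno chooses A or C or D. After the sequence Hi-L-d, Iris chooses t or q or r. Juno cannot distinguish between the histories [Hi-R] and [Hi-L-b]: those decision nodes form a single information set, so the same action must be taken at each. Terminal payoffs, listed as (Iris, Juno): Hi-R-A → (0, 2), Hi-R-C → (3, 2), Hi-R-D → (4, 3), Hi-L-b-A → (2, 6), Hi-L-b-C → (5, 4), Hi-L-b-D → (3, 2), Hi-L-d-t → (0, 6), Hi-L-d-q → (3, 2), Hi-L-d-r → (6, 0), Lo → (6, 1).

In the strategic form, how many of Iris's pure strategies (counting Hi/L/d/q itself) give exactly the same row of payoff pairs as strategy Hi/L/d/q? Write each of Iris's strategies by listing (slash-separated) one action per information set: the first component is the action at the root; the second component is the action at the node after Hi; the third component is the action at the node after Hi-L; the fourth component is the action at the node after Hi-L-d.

1

Row for Hi/L/d/q (columns A, C, D): (3,2) (3,2) (3,2).
Every one of Iris's information sets is on the play path for some reply by Juno when Iris follows Hi/L/d/q.
Changing the action at any of them therefore changes at least one column, so only Hi/L/d/q itself gives this row.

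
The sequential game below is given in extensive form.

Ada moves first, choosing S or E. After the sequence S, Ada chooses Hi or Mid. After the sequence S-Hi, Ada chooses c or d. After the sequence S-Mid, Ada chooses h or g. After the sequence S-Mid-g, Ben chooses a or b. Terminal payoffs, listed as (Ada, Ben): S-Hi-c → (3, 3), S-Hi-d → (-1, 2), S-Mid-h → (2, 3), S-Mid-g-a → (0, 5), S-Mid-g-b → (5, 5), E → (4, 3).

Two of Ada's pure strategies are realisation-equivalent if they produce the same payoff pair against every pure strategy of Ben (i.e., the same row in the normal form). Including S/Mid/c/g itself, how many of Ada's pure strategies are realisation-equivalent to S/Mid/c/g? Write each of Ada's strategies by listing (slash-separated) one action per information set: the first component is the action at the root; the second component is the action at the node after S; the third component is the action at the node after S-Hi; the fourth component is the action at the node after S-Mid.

Row for S/Mid/c/g (columns a, b): (0,5) (5,5).
Under S/Mid/c/g, Ada's choice at the node after S-Hi can never be reached regardless of what Ben does, so varying those choices leaves every outcome unchanged.
Holding the reachable choices fixed and varying the unreachable one freely already gives 2 equivalent strategies.
No other strategy reproduces this row, so those 2 are the full class: S/Mid/c/g, S/Mid/d/g.

2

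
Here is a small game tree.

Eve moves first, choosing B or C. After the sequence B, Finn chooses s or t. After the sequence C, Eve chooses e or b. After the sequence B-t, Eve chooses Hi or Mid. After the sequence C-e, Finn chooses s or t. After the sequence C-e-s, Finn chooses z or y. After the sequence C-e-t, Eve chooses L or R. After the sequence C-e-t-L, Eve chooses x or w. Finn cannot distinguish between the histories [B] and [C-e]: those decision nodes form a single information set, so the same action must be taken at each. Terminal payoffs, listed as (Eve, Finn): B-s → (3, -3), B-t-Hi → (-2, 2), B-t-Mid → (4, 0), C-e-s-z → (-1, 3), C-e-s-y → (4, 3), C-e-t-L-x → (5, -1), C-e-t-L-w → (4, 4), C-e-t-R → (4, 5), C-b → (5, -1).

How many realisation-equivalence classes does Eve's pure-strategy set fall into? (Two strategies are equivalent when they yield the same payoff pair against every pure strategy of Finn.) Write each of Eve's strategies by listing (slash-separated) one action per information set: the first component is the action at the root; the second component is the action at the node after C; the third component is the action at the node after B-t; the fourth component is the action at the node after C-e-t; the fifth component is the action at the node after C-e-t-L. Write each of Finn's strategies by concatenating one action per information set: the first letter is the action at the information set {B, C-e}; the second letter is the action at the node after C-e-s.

Eve has 32 pure strategies: B/e/Hi/L/x, B/e/Hi/L/w, B/e/Hi/R/x, B/e/Hi/R/w, B/e/Mid/L/x, B/e/Mid/L/w, B/e/Mid/R/x, B/e/Mid/R/w, B/b/Hi/L/x, B/b/Hi/L/w, B/b/Hi/R/x, B/b/Hi/R/w, B/b/Mid/L/x, B/b/Mid/L/w, B/b/Mid/R/x, B/b/Mid/R/w, C/e/Hi/L/x, C/e/Hi/L/w, C/e/Hi/R/x, C/e/Hi/R/w, C/e/Mid/L/x, C/e/Mid/L/w, C/e/Mid/R/x, C/e/Mid/R/w, C/b/Hi/L/x, C/b/Hi/L/w, C/b/Hi/R/x, C/b/Hi/R/w, C/b/Mid/L/x, C/b/Mid/L/w, C/b/Mid/R/x, C/b/Mid/R/w. Columns: sz, sy, tz, ty.
{B/e/Hi/L/x, B/e/Hi/L/w, B/e/Hi/R/x, B/e/Hi/R/w, B/b/Hi/L/x, B/b/Hi/L/w, B/b/Hi/R/x, B/b/Hi/R/w} → row (3,-3) (3,-3) (-2,2) (-2,2)
{B/e/Mid/L/x, B/e/Mid/L/w, B/e/Mid/R/x, B/e/Mid/R/w, B/b/Mid/L/x, B/b/Mid/L/w, B/b/Mid/R/x, B/b/Mid/R/w} → row (3,-3) (3,-3) (4,0) (4,0)
{C/e/Hi/L/x, C/e/Mid/L/x} → row (-1,3) (4,3) (5,-1) (5,-1)
{C/e/Hi/L/w, C/e/Mid/L/w} → row (-1,3) (4,3) (4,4) (4,4)
{C/e/Hi/R/x, C/e/Hi/R/w, C/e/Mid/R/x, C/e/Mid/R/w} → row (-1,3) (4,3) (4,5) (4,5)
{C/b/Hi/L/x, C/b/Hi/L/w, C/b/Hi/R/x, C/b/Hi/R/w, C/b/Mid/L/x, C/b/Mid/L/w, C/b/Mid/R/x, C/b/Mid/R/w} → row (5,-1) (5,-1) (5,-1) (5,-1)
That's 6 distinct rows out of 32 strategies.

6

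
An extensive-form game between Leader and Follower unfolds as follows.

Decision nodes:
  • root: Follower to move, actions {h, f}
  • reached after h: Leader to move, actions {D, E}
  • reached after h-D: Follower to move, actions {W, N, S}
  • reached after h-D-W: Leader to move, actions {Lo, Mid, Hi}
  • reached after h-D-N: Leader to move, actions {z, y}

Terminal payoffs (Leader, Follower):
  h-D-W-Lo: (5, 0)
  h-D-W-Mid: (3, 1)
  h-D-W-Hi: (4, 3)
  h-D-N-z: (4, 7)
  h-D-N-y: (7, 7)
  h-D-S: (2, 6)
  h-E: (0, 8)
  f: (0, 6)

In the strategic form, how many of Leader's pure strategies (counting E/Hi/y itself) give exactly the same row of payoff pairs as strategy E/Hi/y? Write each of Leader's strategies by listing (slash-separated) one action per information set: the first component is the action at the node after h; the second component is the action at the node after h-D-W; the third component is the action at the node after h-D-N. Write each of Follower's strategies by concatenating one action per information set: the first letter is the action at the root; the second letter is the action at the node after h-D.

Row for E/Hi/y (columns hW, hN, hS, fW, fN, fS): (0,8) (0,8) (0,8) (0,6) (0,6) (0,6).
Under E/Hi/y, Leader's choice at the node after h-D-W and at the node after h-D-N can never be reached regardless of what Follower does, so varying those choices leaves every outcome unchanged.
Holding the reachable choices fixed and varying the unreachable ones freely already gives 3 × 2 = 6 equivalent strategies.
No other strategy reproduces this row, so those 6 are the full class: E/Lo/z, E/Lo/y, E/Mid/z, E/Mid/y, E/Hi/z, E/Hi/y.

6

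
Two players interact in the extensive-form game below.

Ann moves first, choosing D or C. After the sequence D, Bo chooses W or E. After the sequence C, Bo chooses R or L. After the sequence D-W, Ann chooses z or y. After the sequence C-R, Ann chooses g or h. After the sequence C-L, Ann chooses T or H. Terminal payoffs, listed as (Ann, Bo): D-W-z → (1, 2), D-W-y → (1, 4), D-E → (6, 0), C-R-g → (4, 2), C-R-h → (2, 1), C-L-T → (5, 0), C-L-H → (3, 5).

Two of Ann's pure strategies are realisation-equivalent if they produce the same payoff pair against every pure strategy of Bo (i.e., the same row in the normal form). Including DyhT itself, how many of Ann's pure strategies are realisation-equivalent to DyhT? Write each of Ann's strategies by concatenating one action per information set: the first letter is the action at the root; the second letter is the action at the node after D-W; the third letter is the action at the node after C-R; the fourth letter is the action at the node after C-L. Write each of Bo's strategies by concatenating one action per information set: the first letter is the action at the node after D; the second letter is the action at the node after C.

4

Row for DyhT (columns WR, WL, ER, EL): (1,4) (1,4) (6,0) (6,0).
Under DyhT, Ann's choice at the node after C-R and at the node after C-L can never be reached regardless of what Bo does, so varying those choices leaves every outcome unchanged.
Holding the reachable choices fixed and varying the unreachable ones freely already gives 2 × 2 = 4 equivalent strategies.
No other strategy reproduces this row, so those 4 are the full class: DygT, DygH, DyhT, DyhH.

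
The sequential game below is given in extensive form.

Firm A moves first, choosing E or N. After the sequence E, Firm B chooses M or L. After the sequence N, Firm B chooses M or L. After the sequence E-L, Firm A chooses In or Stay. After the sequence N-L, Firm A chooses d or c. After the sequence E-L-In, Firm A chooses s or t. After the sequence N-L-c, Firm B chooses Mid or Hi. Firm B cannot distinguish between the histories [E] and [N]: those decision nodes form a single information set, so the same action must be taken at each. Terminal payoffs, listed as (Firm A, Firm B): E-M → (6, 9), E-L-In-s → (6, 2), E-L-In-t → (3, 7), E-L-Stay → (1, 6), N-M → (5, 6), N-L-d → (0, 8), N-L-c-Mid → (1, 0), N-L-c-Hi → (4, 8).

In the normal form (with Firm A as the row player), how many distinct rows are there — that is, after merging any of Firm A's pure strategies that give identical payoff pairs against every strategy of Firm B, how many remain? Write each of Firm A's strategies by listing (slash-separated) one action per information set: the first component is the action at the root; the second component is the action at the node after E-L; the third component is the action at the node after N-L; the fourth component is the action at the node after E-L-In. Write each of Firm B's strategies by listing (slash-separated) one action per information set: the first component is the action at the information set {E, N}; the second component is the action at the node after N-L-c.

5

Firm A has 16 pure strategies: E/In/d/s, E/In/d/t, E/In/c/s, E/In/c/t, E/Stay/d/s, E/Stay/d/t, E/Stay/c/s, E/Stay/c/t, N/In/d/s, N/In/d/t, N/In/c/s, N/In/c/t, N/Stay/d/s, N/Stay/d/t, N/Stay/c/s, N/Stay/c/t. Columns: M/Mid, M/Hi, L/Mid, L/Hi.
{E/In/d/s, E/In/c/s} → row (6,9) (6,9) (6,2) (6,2)
{E/In/d/t, E/In/c/t} → row (6,9) (6,9) (3,7) (3,7)
{E/Stay/d/s, E/Stay/d/t, E/Stay/c/s, E/Stay/c/t} → row (6,9) (6,9) (1,6) (1,6)
{N/In/d/s, N/In/d/t, N/Stay/d/s, N/Stay/d/t} → row (5,6) (5,6) (0,8) (0,8)
{N/In/c/s, N/In/c/t, N/Stay/c/s, N/Stay/c/t} → row (5,6) (5,6) (1,0) (4,8)
That's 5 distinct rows out of 16 strategies.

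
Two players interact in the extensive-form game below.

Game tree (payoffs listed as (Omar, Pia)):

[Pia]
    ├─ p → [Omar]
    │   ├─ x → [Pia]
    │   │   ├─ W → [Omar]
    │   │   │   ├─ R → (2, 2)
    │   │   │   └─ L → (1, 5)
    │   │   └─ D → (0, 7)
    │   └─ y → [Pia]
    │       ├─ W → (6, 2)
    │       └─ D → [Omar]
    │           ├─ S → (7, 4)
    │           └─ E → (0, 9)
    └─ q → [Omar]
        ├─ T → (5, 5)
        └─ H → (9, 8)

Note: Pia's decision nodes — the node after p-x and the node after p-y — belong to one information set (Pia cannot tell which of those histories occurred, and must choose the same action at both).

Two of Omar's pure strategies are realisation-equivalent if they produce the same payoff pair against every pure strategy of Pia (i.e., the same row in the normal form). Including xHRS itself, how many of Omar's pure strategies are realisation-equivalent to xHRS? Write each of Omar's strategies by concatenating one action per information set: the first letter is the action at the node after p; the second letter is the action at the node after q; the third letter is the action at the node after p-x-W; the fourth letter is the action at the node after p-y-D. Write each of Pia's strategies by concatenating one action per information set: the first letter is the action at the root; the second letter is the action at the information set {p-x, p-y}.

2

Row for xHRS (columns pW, pD, qW, qD): (2,2) (0,7) (9,8) (9,8).
Under xHRS, Omar's choice at the node after p-y-D can never be reached regardless of what Pia does, so varying those choices leaves every outcome unchanged.
Holding the reachable choices fixed and varying the unreachable one freely already gives 2 equivalent strategies.
No other strategy reproduces this row, so those 2 are the full class: xHRS, xHRE.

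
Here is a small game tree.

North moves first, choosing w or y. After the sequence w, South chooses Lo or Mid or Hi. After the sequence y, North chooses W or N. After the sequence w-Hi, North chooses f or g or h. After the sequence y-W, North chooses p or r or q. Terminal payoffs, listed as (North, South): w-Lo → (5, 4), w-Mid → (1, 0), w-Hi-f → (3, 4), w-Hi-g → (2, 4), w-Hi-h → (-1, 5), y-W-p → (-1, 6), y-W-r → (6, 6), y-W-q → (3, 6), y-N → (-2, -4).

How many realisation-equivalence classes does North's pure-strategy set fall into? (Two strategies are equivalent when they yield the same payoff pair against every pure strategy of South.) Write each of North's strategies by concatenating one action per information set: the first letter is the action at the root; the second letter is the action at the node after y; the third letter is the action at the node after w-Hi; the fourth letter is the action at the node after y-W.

7

North has 36 pure strategies: wWfp, wWfr, wWfq, wWgp, wWgr, wWgq, wWhp, wWhr, wWhq, wNfp, wNfr, wNfq, wNgp, wNgr, wNgq, wNhp, wNhr, wNhq, yWfp, yWfr, yWfq, yWgp, yWgr, yWgq, yWhp, yWhr, yWhq, yNfp, yNfr, yNfq, yNgp, yNgr, yNgq, yNhp, yNhr, yNhq. Columns: Lo, Mid, Hi.
{wWfp, wWfr, wWfq, wNfp, wNfr, wNfq} → row (5,4) (1,0) (3,4)
{wWgp, wWgr, wWgq, wNgp, wNgr, wNgq} → row (5,4) (1,0) (2,4)
{wWhp, wWhr, wWhq, wNhp, wNhr, wNhq} → row (5,4) (1,0) (-1,5)
{yWfp, yWgp, yWhp} → row (-1,6) (-1,6) (-1,6)
{yWfr, yWgr, yWhr} → row (6,6) (6,6) (6,6)
{yWfq, yWgq, yWhq} → row (3,6) (3,6) (3,6)
{yNfp, yNfr, yNfq, yNgp, yNgr, yNgq, yNhp, yNhr, yNhq} → row (-2,-4) (-2,-4) (-2,-4)
That's 7 distinct rows out of 36 strategies.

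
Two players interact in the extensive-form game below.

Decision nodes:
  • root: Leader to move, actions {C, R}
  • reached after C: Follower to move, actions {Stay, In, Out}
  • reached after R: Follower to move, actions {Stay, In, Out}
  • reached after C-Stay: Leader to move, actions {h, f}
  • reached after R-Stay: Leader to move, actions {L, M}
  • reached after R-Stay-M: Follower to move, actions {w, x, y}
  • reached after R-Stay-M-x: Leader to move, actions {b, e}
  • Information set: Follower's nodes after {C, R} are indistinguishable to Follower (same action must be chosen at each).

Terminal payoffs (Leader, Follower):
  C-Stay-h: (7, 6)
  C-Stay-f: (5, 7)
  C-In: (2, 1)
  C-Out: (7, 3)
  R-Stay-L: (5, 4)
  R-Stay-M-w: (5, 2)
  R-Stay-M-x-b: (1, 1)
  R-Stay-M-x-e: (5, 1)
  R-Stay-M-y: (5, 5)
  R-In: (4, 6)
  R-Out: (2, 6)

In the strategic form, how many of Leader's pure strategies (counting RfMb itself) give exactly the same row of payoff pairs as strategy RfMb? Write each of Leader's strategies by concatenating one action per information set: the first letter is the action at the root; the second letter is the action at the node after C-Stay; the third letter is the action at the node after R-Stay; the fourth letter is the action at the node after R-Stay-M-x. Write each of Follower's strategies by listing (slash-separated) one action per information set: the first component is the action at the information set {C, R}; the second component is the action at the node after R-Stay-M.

2

Row for RfMb (columns Stay/w, Stay/x, Stay/y, In/w, In/x, In/y, Out/w, Out/x, Out/y): (5,2) (1,1) (5,5) (4,6) (4,6) (4,6) (2,6) (2,6) (2,6).
Under RfMb, Leader's choice at the node after C-Stay can never be reached regardless of what Follower does, so varying those choices leaves every outcome unchanged.
Holding the reachable choices fixed and varying the unreachable one freely already gives 2 equivalent strategies.
No other strategy reproduces this row, so those 2 are the full class: RhMb, RfMb.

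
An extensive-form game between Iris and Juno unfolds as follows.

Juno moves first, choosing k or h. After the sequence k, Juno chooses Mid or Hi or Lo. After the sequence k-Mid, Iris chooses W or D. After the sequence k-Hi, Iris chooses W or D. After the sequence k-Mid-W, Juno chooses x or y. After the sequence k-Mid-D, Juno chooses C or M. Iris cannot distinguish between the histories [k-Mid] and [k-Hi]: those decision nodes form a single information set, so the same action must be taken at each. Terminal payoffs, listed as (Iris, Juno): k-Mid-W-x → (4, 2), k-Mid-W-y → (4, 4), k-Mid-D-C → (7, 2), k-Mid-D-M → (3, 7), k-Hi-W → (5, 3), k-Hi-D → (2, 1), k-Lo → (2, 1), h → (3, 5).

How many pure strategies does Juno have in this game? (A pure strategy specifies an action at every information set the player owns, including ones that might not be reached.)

Juno owns the root with actions {k, h} — two choices.
Juno owns the node after k with actions {Mid, Hi, Lo} — three choices.
Juno owns the node after k-Mid-W with actions {x, y} — two choices.
Juno owns the node after k-Mid-D with actions {C, M} — two choices.
A pure strategy fixes one action at each information set independently, so the count is the product 2 × 3 × 2 × 2 = 24.
(For reference, Iris has 2 pure strategies, giving a 24×2 normal-form matrix.)

24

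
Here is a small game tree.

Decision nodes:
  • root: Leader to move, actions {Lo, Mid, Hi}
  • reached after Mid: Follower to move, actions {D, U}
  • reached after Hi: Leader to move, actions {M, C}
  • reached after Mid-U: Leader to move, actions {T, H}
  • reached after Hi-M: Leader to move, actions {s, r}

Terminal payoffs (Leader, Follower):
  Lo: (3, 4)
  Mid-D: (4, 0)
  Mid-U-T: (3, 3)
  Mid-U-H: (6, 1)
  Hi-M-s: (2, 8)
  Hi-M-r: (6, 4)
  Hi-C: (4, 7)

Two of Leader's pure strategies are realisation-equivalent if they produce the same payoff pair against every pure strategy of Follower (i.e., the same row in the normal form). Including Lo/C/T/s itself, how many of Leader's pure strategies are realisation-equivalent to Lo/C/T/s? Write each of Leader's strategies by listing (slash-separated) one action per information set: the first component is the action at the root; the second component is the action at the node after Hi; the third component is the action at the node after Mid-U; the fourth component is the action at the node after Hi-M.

8

Row for Lo/C/T/s (columns D, U): (3,4) (3,4).
Under Lo/C/T/s, Leader's choice at the node after Hi and at the node after Mid-U and at the node after Hi-M can never be reached regardless of what Follower does, so varying those choices leaves every outcome unchanged.
Holding the reachable choices fixed and varying the unreachable ones freely already gives 2 × 2 × 2 = 8 equivalent strategies.
No other strategy reproduces this row, so those 8 are the full class: Lo/M/T/s, Lo/M/T/r, Lo/M/H/s, Lo/M/H/r, Lo/C/T/s, Lo/C/T/r, Lo/C/H/s, Lo/C/H/r.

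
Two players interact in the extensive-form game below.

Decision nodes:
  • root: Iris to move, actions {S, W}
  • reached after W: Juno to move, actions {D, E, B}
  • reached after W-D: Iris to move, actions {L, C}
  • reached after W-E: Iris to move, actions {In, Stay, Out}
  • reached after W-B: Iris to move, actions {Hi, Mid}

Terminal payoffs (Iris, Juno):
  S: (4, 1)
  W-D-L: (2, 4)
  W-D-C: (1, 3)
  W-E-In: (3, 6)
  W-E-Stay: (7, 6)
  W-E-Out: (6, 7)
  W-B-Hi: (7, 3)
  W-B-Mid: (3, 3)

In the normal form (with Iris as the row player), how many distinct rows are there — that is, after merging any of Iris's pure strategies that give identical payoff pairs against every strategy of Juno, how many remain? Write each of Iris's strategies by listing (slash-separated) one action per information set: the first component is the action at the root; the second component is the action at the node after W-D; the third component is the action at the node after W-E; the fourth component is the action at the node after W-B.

Iris has 24 pure strategies: S/L/In/Hi, S/L/In/Mid, S/L/Stay/Hi, S/L/Stay/Mid, S/L/Out/Hi, S/L/Out/Mid, S/C/In/Hi, S/C/In/Mid, S/C/Stay/Hi, S/C/Stay/Mid, S/C/Out/Hi, S/C/Out/Mid, W/L/In/Hi, W/L/In/Mid, W/L/Stay/Hi, W/L/Stay/Mid, W/L/Out/Hi, W/L/Out/Mid, W/C/In/Hi, W/C/In/Mid, W/C/Stay/Hi, W/C/Stay/Mid, W/C/Out/Hi, W/C/Out/Mid. Columns: D, E, B.
{S/L/In/Hi, S/L/In/Mid, S/L/Stay/Hi, S/L/Stay/Mid, S/L/Out/Hi, S/L/Out/Mid, S/C/In/Hi, S/C/In/Mid, S/C/Stay/Hi, S/C/Stay/Mid, S/C/Out/Hi, S/C/Out/Mid} → row (4,1) (4,1) (4,1)
{W/L/In/Hi} → row (2,4) (3,6) (7,3)
{W/L/In/Mid} → row (2,4) (3,6) (3,3)
{W/L/Stay/Hi} → row (2,4) (7,6) (7,3)
{W/L/Stay/Mid} → row (2,4) (7,6) (3,3)
{W/L/Out/Hi} → row (2,4) (6,7) (7,3)
{W/L/Out/Mid} → row (2,4) (6,7) (3,3)
{W/C/In/Hi} → row (1,3) (3,6) (7,3)
{W/C/In/Mid} → row (1,3) (3,6) (3,3)
{W/C/Stay/Hi} → row (1,3) (7,6) (7,3)
{W/C/Stay/Mid} → row (1,3) (7,6) (3,3)
{W/C/Out/Hi} → row (1,3) (6,7) (7,3)
{W/C/Out/Mid} → row (1,3) (6,7) (3,3)
That's 13 distinct rows out of 24 strategies.

13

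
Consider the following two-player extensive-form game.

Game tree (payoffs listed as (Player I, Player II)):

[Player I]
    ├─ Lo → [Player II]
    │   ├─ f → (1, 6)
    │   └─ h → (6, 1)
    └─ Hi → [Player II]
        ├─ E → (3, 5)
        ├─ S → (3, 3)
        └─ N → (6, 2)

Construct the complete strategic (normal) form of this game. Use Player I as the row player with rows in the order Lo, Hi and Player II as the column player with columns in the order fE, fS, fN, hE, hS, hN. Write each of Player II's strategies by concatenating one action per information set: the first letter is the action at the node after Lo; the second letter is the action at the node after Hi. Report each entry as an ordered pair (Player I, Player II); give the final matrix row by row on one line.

           fE       fS       fN       hE       hS       hN
  Lo    (1,6)    (1,6)    (1,6)    (6,1)    (6,1)    (6,1)
  Hi    (3,5)    (3,3)    (6,2)    (3,5)    (3,3)    (6,2)

Lo: (1,6) (1,6) (1,6) (6,1) (6,1) (6,1) | Hi: (3,5) (3,3) (6,2) (3,5) (3,3) (6,2)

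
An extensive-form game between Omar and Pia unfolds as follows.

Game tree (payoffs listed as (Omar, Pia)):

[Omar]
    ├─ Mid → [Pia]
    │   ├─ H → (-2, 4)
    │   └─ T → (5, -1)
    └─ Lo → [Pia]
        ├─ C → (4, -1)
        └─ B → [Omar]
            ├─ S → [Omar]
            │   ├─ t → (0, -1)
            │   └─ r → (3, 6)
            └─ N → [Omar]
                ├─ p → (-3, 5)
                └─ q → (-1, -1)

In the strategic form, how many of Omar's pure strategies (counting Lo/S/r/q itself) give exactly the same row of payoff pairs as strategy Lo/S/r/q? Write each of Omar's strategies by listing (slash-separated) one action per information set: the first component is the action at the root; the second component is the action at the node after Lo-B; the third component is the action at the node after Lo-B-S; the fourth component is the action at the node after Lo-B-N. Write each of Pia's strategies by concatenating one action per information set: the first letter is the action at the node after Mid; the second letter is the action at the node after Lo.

2

Row for Lo/S/r/q (columns HC, HB, TC, TB): (4,-1) (3,6) (4,-1) (3,6).
Under Lo/S/r/q, Omar's choice at the node after Lo-B-N can never be reached regardless of what Pia does, so varying those choices leaves every outcome unchanged.
Holding the reachable choices fixed and varying the unreachable one freely already gives 2 equivalent strategies.
No other strategy reproduces this row, so those 2 are the full class: Lo/S/r/p, Lo/S/r/q.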